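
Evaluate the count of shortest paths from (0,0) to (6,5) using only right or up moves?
462

Explanation: Choose 6 rights from 11 moves: C(11,6) = 462.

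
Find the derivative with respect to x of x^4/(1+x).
Quotient rule: [4x^{3}(1+x) - x^4]/(1+x)².
Final answer: (4x^3(1+x) - x^4)/(1+x)²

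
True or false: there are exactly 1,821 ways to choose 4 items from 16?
False

Working:
C(16,4) = 1,820 ≠ 1821.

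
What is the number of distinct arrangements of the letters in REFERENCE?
Word has 9 letters (R=2, E=4, F=1, N=1, C=1). Arrangements: 9!/Π(k!) = 7,560.
Final answer: 7,560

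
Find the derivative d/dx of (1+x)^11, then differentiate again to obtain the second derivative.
110(1+x)^9

Explanation: First derivative: 11(1+x)^{10}. Second derivative: 11·10·(1+x)^{9} = 110(1+x)^{9}.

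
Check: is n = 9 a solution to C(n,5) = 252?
No

C(9,5) = 9·8·7·6·5/5! = 15,120/120 = 126, which does not equal 252.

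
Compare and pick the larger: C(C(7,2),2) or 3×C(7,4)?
C(C(7,2),2)

Explanation: C(C(7,2),2)=210, 3×C(7,4)=105.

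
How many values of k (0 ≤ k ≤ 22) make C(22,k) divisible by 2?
15

Explanation: Checking C(22,k) mod 2 for k = 0..22: divisible at k = 1, 3, 5, 7, 8, 9, 10, 11, 12, 13, 14, 15, 17, 19, 21. That's 15 values.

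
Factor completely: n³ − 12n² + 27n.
n³ − 12n² + 27n = n(n² − 12n + 27) = n(n − 3)(n − 9).

Answer: n(n − 3)(n − 9)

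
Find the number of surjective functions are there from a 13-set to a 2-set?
8,190
Onto functions = 2! × S(13,2)
First compute S(13,2) via recurrence:
Using the Stirling recurrence: S(n,k) = k·S(n-1,k) + S(n-1,k-1)
S(13,2) = 2·S(12,2) + S(12,1)
         = 2·2047 + 1
         = 4094 + 1
         = 4,095
Then: 2 × 4095 = 8,190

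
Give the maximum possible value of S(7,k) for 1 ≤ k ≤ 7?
350

Reasoning: Row S(7,k) for k = 1..7 (via S(n,k) = k·S(n−1,k) + S(n−1,k−1)): 1, 63, 301, 350, 140, 21, 1. The row is unimodal; maximum at k = 4: 350.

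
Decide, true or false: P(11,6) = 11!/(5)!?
Permutation formula P(n,k) = n!/(n-k)!: 11!/5! = 39,916,800/120 = 332,640 = P(11,6). The statement holds.

Answer: True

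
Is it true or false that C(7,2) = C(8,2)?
False

LHS = C(7,2) = 21; RHS = C(8,2) = 28. 21 ≠ 28, so the statement does not hold.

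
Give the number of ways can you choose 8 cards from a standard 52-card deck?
752,538,150

Solution: C(52,8) = 752,538,150.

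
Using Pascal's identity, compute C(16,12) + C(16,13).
2,380

Reasoning: C(16,12) + C(16,13) = C(17,13) = 2,380.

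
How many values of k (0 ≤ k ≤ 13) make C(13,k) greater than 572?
6

Row 13 is unimodal and symmetric about k=13/2. C(13,3)=286 ≤ 572; C(13,4)=715 > 572; by symmetry C(13,k) > 572 for k = 4..9. That's 9 - 4 + 1 = 6 values.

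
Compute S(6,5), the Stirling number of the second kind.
15

Working:
Using the Stirling recurrence: S(n,k) = k·S(n-1,k) + S(n-1,k-1)
S(6,5) = 5·S(5,5) + S(5,4)
         = 5·1 + 10
         = 5 + 10
         = 15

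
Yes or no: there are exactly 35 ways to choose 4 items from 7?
C(7,4) = 35.

Answer: Yes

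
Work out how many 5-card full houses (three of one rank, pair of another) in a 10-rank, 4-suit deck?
2,160
Triple rank: 10. Triple suits: C(4,3)=4. Pair rank: 9. Pair suits: C(4,2)=6. Total: 2,160.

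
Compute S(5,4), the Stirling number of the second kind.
10

Reasoning: Using the Stirling recurrence: S(n,k) = k·S(n-1,k) + S(n-1,k-1)
S(5,4) = 4·S(4,4) + S(4,3)
         = 4·1 + 6
         = 4 + 6
         = 10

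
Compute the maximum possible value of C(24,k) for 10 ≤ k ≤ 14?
2,704,156

Solution: C(24,k) is maximised at the centre of the row: C(24,12) = 2,704,156.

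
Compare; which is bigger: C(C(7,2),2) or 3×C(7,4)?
C(C(7,2),2)

Solution: C(C(7,2),2)=210, 3×C(7,4)=105.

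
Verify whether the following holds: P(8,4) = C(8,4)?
False

Explanation: P(8,4) = 1,680 but C(8,4) = 70; they differ by a factor of 4! = 24, so the statement does not hold.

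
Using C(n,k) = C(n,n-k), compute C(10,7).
120
C(10,7) = C(10,3) = 120.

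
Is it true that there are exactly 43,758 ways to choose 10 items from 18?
True

Working:
C(18,10) = 43,758.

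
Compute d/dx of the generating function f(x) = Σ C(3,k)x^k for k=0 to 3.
Σ k·C(3,k)x^(k-1) for k=1 to 3
Term-by-term differentiation gives Σ k·C(3,k)x^{k-1} for k=1 to 3.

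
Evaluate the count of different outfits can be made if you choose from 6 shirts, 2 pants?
12

Working:
By the multiplication principle: 6 × 2 = 12.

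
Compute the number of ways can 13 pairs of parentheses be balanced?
742,900

Reasoning: Using the Catalan number formula: C_n = C(2n, n) / (n+1)
C_13 = C(26, 13) / (13+1)
     = 10400600 / 14
     = 742,900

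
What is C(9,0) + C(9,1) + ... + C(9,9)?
512

Reasoning: Sum of binomial coefficients = 2^9 = 512.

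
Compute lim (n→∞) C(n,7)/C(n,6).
∞

Working:
C(n,7)/C(n,6) = (n-6)/7 → ∞ as n → ∞.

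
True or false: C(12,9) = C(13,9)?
False

Solution: LHS = C(12,9) = 220; RHS = C(13,9) = 715. 220 ≠ 715, so the statement does not hold.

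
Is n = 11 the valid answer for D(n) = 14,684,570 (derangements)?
D(11) = (11-1)·[D(10) + D(9)] = 10·[1,334,961 + 133,496] = 14,684,570, which equals 14,684,570.

Answer: Yes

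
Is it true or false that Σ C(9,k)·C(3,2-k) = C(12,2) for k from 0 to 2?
True

Vandermonde's identity gives C(12,2) = 66; RHS C(12,2) = 66.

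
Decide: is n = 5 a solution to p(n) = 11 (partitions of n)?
No

Solution: Pentagonal recurrence p(n) = p(n−1) + p(n−2) − p(n−5) − p(n−7) + …: p(5) = p(4) + p(3) − p(0) = 5 + 3 − 1 = 7, which does not equal 11.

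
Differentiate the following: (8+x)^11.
11(8+x)^10

Working:
Using the power rule: d/dx (8+x)^11 = 11(8+x)^{10}.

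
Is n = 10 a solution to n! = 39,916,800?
No

Working:
10! = 10·9! = 10·362,880 = 3,628,800, which does not equal 39,916,800.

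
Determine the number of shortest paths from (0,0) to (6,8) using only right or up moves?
3,003

Choose 6 rights from 14 moves: C(14,6) = 3,003.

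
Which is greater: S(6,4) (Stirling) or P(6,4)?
P(6,4)

Explanation: S(6,4) = 4·S(5,4) + S(5,3) = 4·10 + 25 = 65; P(6,4) = 360.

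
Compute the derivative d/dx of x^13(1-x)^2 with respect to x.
13x^12(1-x)^2 - 2x^13(1-x)^1

Product rule: 13x^{12}(1-x)^{2} + x^13·(-2)(1-x)^{1}.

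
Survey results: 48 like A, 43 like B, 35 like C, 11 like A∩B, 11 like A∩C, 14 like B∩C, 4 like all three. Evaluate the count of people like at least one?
94

Explanation: |A∪B∪C| = 48+43+35-11-11-14+4 = 94.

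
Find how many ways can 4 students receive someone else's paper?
9

Solution: Using D(n) = (n-1)[D(n-1) + D(n-2)]:
D(4) = (4-1) × [D(3) + D(2)]
      = 3 × [2 + 1]
      = 3 × 3
      = 9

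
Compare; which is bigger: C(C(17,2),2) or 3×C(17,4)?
C(C(17,2),2)

Reasoning: C(C(17,2),2)=9,180, 3×C(17,4)=7,140.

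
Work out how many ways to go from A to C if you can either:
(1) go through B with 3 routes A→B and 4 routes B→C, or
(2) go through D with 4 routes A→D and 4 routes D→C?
28

Working:
Route via B: 3×4=12. Route via D: 4×4=16. Total: 28.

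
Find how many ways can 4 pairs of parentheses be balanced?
14

Working:
Using the Catalan number formula: C_n = C(2n, n) / (n+1)
C_4 = C(8, 4) / (4+1)
     = 70 / 5
     = 14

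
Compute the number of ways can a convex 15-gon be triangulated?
742,900

Working:
Using the Catalan number formula: C_n = C(2n, n) / (n+1)
C_13 = C(26, 13) / (13+1)
     = 10400600 / 14
     = 742,900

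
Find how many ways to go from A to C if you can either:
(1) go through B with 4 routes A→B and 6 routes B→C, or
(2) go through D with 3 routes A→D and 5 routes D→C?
Route via B: 4×6=24. Route via D: 3×5=15. Total: 39.

Answer: 39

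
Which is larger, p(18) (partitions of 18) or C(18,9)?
C(18,9)

Working:
Pentagonal recurrence p(n) = p(n−1) + p(n−2) − p(n−5) − p(n−7) + …: p(18) = p(17) + p(16) − p(13) − p(11) + p(6) + p(3) = 297 + 231 − 101 − 56 + 11 + 3 = 385; C(18,9) = 48,620.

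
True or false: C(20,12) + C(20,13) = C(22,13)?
False

Solution: Pascal's identity gives C(21,13) = 203,490, whereas C(22,13) = 497,420.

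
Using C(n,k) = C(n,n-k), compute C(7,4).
35

C(7,4) = C(7,3) = 35.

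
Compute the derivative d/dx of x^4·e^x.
(4x^3 + x^4)e^x

Explanation: Product rule: d/dx[x^4]·e^x + x^4·d/dx[e^x] = 4x^{3}e^x + x^4e^x.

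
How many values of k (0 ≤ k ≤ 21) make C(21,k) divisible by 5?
12

Working:
Checking C(21,k) mod 5 for k = 0..21: divisible at k = 2, 3, 4, 7, 8, 9, 12, 13, 14, 17, 18, 19. That's 12 values.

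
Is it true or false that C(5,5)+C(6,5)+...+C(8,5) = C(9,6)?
Hockey stick identity gives Σ = C(9,6) = 84; RHS C(9,6) = 84.

Answer: True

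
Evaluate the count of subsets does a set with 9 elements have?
512

Working:
Each element can be included or excluded: 2^9 = 512.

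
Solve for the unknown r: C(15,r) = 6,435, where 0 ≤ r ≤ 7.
7

Working:
C(15,r) is increasing for 0 ≤ r ≤ 7. Stepping up (C(15,r+1) = C(15,r)·(15−r)/(r+1)): C(15,1) = 15, C(15,2) = 105, C(15,3) = 455, C(15,4) = 1,365, C(15,5) = 3,003, C(15,6) = 5,005, C(15,7) = 6,435 ✓. So r = 7.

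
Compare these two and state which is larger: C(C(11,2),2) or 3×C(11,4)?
C(C(11,2),2)

C(C(11,2),2)=1,485, 3×C(11,4)=990.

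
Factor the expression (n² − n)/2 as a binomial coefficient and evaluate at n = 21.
(n² − n)/2 = n(n−1)/2 = C(n,2). At n = 21: C(21,2) = 210.
Final answer: C(n,2); C(21,2) = 210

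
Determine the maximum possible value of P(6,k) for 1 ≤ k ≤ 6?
720

Reasoning: P(6,k) increases in k, so maximum at k = 6: 6! = 720.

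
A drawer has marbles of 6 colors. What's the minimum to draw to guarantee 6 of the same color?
31

Solution: Worst case: 5 of each = 30. One more: 31.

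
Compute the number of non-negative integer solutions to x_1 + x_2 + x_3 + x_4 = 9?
220

Working:
C(9+4-1, 4-1) = 220.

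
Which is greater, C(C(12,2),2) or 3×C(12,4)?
C(C(12,2),2)

Explanation: C(C(12,2),2)=2,145, 3×C(12,4)=1,485.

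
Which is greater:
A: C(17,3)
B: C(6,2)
A=C(17,3)=680, B=C(6,2)=15.

Answer: A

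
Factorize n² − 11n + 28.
(n − 4)(n − 7)
Seek roots whose sum is 11 and product is 28: (4, 7). So n² − 11n + 28 = (n − 4)(n − 7).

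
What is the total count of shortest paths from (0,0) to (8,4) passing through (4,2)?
225

Working:
To (4,2): C(6,4)=15. From there: C(6,4)=15. Total: 225.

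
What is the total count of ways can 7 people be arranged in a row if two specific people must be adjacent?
1,440

Working:
Treat pair as unit: (7-1)! arrangements × 2 internal orders = 1,440.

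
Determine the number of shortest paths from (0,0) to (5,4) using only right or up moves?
126

Explanation: Choose 5 rights from 9 moves: C(9,5) = 126.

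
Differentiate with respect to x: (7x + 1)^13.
91(7x + 1)^12

Explanation: Chain rule: 13(7x+1)^{12} × 7 = 91(7x+1)^{12}.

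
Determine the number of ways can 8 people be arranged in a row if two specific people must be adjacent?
10,080

Treat pair as unit: (8-1)! arrangements × 2 internal orders = 10,080.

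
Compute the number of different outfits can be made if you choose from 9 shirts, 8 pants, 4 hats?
288

Solution: By the multiplication principle: 9 × 8 × 4 = 288.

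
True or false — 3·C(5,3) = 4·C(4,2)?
False

Solution: Absorption identity k·C(n,k) = n·C(n-1,k-1). LHS = 3·10 = 30; RHS = 4·6 = 24.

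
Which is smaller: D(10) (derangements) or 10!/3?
10!/3

Solution: D(10) = (10-1)·[D(9) + D(8)] = 9·[133,496 + 14,833] = 1,334,961; 10!/3 = 3,628,800/3 = 1,209,600.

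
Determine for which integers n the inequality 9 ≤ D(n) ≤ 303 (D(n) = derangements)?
4, 5, 6

Working:
Using D(n) = (n−1)[D(n−1) + D(n−2)] with D(1)=0, D(2)=1: D(3)=2; D(4)=9; D(5)=44; D(6)=265; D(7)=1,854. So valid n = 4, 5, 6.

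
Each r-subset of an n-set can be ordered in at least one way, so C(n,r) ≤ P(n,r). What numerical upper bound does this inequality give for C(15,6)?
P(15,6) = 15·14·13·12·11·10 = 3,603,600, so C(15,6) ≤ 3,603,600. (The bound is loose by a factor of 6! = 720: C(15,6) = 3,603,600/720 = 5,005.)
Final answer: 3,603,600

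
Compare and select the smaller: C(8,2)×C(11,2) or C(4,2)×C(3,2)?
C(4,2)×C(3,2)

Solution: C(8,2)×C(11,2)=1,540, C(4,2)×C(3,2)=18.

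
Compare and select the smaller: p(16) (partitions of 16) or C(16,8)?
p(16)

Solution: Pentagonal recurrence p(n) = p(n−1) + p(n−2) − p(n−5) − p(n−7) + …: p(16) = p(15) + p(14) − p(11) − p(9) + p(4) + p(1) = 176 + 135 − 56 − 30 + 5 + 1 = 231; C(16,8) = 12,870.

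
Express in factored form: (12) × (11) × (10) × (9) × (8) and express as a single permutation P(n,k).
Product of 5 consecutive descending integers starting at 12: P(12,5) = 12!/7! = 95,040.
Final answer: P(12,5) = 12!/(7)!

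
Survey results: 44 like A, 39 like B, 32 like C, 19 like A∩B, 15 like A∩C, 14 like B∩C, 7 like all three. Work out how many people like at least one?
|A∪B∪C| = 44+39+32-19-15-14+7 = 74.

Answer: 74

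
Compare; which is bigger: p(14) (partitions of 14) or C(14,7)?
Pentagonal recurrence p(n) = p(n−1) + p(n−2) − p(n−5) − p(n−7) + …: p(14) = p(13) + p(12) − p(9) − p(7) + p(2) = 101 + 77 − 30 − 15 + 2 = 135; C(14,7) = 3,432.
Final answer: C(14,7)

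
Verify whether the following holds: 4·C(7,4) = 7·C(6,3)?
Absorption identity k·C(n,k) = n·C(n-1,k-1). LHS = 4·35 = 140; RHS = 7·20 = 140.
Final answer: True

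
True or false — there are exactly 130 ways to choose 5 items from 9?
False

Solution: C(9,5) = 126 ≠ 130.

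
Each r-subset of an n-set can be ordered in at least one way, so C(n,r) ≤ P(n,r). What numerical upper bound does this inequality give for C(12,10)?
239,500,800

Solution: P(12,10) = 12·11·10·9·8·7·6·5·4·3 = 239,500,800, so C(12,10) ≤ 239,500,800. (The bound is loose by a factor of 10! = 3,628,800: C(12,10) = 239,500,800/3,628,800 = 66.)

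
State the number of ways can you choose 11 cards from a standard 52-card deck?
60,403,728,840

C(52,11) = 60,403,728,840.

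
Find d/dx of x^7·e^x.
(7x^6 + x^7)e^x

Reasoning: Product rule: d/dx[x^7]·e^x + x^7·d/dx[e^x] = 7x^{6}e^x + x^7e^x.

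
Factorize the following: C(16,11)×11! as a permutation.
P(16,11)

Solution: C(16,11)×11! = [16!/(11!(5)!)]×11! = 16!/(5)! = P(16,11) = 174,356,582,400.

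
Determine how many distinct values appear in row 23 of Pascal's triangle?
12
Row 23 has entries C(23,0)..C(23,23); by symmetry C(23,k)=C(23,23-k), giving 12 distinct values.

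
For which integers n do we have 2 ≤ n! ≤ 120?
2, 3, 4, 5

Explanation: n! is strictly increasing; 2! = 2 and 5! = 120, so valid n = 2, 3, 4, 5.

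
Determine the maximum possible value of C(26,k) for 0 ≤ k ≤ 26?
Maximum at k = 13: C(26,13) = 10,400,600.

Answer: 10,400,600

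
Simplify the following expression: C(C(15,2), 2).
5,460

Solution: C(15,2) = 105, then C(105, 2) = 5,460.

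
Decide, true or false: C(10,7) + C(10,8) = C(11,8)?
True

Solution: Pascal's identity: LHS = 120 + 45 = 165; RHS = C(11,8) = 165. Both sides agree, so the statement holds.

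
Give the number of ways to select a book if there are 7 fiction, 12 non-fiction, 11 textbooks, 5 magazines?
35

Working:
By the addition principle: 7 + 12 + 11 + 5 = 35.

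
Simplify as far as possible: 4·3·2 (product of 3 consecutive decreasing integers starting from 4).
24

This is P(4,3) = 4!/(1)! = 24.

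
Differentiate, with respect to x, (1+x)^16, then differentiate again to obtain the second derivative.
240(1+x)^14

First derivative: 16(1+x)^{15}. Second derivative: 16·15·(1+x)^{14} = 240(1+x)^{14}.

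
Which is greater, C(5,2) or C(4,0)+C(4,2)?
C(5,2)

C(5,2)=10; C(4,0)+C(4,2)=1+6=7.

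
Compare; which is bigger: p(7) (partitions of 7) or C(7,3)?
C(7,3)

Working:
Pentagonal recurrence p(n) = p(n−1) + p(n−2) − p(n−5) − p(n−7) + …: p(7) = p(6) + p(5) − p(2) − p(0) = 11 + 7 − 2 − 1 = 15; C(7,3) = 35.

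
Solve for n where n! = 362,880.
n! is strictly increasing. 7! = 5,040, 8! = 40,320, 9! = 362,880 ✓. So n = 9.

Answer: 9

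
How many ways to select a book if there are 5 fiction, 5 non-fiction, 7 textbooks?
17

Explanation: By the addition principle: 5 + 5 + 7 = 17.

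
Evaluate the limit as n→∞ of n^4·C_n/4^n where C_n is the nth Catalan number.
∞

Explanation: C_n ~ 4^n/(n^(3/2)√π), so n^4·C_n/4^n ~ n^(4 − 3/2)/√π → ∞.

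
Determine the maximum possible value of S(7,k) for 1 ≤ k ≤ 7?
350

Reasoning: Row S(7,k) for k = 1..7 (via S(n,k) = k·S(n−1,k) + S(n−1,k−1)): 1, 63, 301, 350, 140, 21, 1. The row is unimodal; maximum at k = 4: 350.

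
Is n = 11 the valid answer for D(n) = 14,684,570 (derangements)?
D(11) = (11-1)·[D(10) + D(9)] = 10·[1,334,961 + 133,496] = 14,684,570, which equals 14,684,570.
Final answer: Yes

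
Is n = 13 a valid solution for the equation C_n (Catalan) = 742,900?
Yes

Reasoning: C_13 = C(26,13)/(13+1) = 10,400,600/14 = 742,900, which equals 742,900.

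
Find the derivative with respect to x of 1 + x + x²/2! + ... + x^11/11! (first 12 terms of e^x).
1 + x + x²/2! + ... + x^10/10!

Reasoning: Differentiating term by term gives the first 11 terms of e^x.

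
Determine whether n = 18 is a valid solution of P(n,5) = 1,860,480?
No

Reasoning: P(18,5) = 18·17·16·15·14 = 1,028,160, which does not equal 1,860,480.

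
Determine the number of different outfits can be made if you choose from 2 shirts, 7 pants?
By the multiplication principle: 2 × 7 = 14.

Answer: 14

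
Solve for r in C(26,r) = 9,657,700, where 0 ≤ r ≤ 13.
C(26,r) is increasing for 0 ≤ r ≤ 13. Stepping up (C(26,r+1) = C(26,r)·(26−r)/(r+1)): C(26,1) = 26, C(26,2) = 325, C(26,3) = 2,600, C(26,4) = 14,950, C(26,5) = 65,780, C(26,6) = 230,230, C(26,7) = 657,800, C(26,8) = 1,562,275, C(26,9) = 3,124,550, C(26,10) = 5,311,735, C(26,11) = 7,726,160, C(26,12) = 9,657,700 ✓. So r = 12.

Answer: 12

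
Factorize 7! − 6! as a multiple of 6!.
6 × 6! = 4,320

Working:
7! − 6! = 7·6! − 6! = (7 − 1)·6! = 6 × 6! = 4,320.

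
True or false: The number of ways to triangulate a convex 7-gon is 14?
False

Working:
Triangulations of a convex 7-gon are counted by the Catalan number C_5: C_5 = C(10,5)/(5+1) = 252/6 = 42.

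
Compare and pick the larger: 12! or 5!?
12!
12!=479,001,600, 5!=120. 12! > 5!.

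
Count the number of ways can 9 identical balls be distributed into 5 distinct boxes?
715
C(9+5-1, 5-1) = C(13, 4) = 715.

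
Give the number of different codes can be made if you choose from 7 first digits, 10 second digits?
70

Explanation: By the multiplication principle: 7 × 10 = 70.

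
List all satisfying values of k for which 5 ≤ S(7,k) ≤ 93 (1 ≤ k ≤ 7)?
2, 6
S(7,1)=1; S(7,2)=63; S(7,3)=301; S(7,4)=350; S(7,5)=140; S(7,6)=21; S(7,7)=1. So valid k = 2, 6.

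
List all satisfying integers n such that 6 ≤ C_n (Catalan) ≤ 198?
4, 5, 6

Solution: C_3=5; C_4=14; C_5=42; C_6=132; C_7=429. So valid n = 4, 5, 6.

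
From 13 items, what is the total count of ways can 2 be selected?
C(13,2) = 13! / (2! × (13-2)!)
         = 13! / (2! × 11!)
         = 78
Final answer: 78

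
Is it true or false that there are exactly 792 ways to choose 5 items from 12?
True
C(12,5) = 792.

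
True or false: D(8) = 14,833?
True

Reasoning: Derangements of 8 elements: D(8) = (8-1)·[D(7) + D(6)] = 7·[1,854 + 265] = 14,833.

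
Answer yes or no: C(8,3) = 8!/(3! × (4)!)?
The correct denominator is 3!×5!, giving C(8,3) = 56; the stated RHS is 8!/(3!×4!) = 280 ≠ 56, so the statement does not hold.

Answer: No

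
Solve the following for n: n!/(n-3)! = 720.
10

n!/(n-3)! = n×(n-1)×(n-2), a product of 3 consecutive integers ≈ (n−1)^3. 720^(1/3) + 1 ≈ 10.0; check n = 10: 10×9×8 = 720 ✓. So n = 10.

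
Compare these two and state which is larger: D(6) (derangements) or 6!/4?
D(6) = (6-1)·[D(5) + D(4)] = 5·[44 + 9] = 265; 6!/4 = 720/4 = 180.
Final answer: D(6)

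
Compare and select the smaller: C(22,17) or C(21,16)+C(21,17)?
By Pascal's identity: C(22,17) = C(21,16)+C(21,17) = 26,334. Equal.

Answer: Equal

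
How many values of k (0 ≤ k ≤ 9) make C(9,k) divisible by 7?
4

Working:
Checking C(9,k) mod 7 for k = 0..9: divisible at k = 3, 4, 5, 6. That's 4 values.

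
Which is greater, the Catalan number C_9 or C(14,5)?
C_9 = C(18,9)/(9+1) = 48,620/10 = 4,862; C(14,5) = 2,002.
Final answer: C_9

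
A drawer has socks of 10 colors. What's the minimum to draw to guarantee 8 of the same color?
Worst case: 7 of each = 70. One more: 71.
Final answer: 71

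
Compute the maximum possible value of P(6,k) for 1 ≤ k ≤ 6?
720

Reasoning: P(6,k) increases in k, so maximum at k = 6: 6! = 720.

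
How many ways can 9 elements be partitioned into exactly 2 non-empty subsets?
255

Working:
This equals S(9,2), the Stirling number of the 2nd kind.
Using the Stirling recurrence: S(n,k) = k·S(n-1,k) + S(n-1,k-1)
S(9,2) = 2·S(8,2) + S(8,1)
         = 2·127 + 1
         = 254 + 1
         = 255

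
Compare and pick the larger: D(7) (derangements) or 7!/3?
D(7)
D(7) = (7-1)·[D(6) + D(5)] = 6·[265 + 44] = 1,854; 7!/3 = 5,040/3 = 1,680.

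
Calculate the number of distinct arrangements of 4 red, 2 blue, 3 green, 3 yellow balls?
277,200

Working:
Multinomial: 12!/(4! × 2! × 3! × 3!) = 277,200.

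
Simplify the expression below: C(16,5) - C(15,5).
1,365

Reasoning: C(16,5) - C(15,5) = C(15,4) = 1,365.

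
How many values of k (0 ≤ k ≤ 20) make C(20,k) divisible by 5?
Checking C(20,k) mod 5 for k = 0..20: divisible at k = 1, 2, 3, 4, 6, 7, 8, 9, 11, 12, 13, 14, 16, 17, 18, 19. That's 16 values.
Final answer: 16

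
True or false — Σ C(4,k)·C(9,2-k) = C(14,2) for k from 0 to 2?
Vandermonde's identity gives C(13,2) = 78; RHS C(14,2) = 91.
Final answer: False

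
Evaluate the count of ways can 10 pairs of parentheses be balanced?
16,796

Reasoning: Using the Catalan number formula: C_n = C(2n, n) / (n+1)
C_10 = C(20, 10) / (10+1)
     = 184756 / 11
     = 16,796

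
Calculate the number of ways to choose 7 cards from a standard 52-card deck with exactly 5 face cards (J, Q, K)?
12 face cards and 40 non-face cards: C(12,5) × C(40,2) = 792 × 780 = 617,760.
Final answer: 617,760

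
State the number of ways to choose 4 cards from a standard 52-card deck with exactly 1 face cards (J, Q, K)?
118,560

Working:
12 face cards and 40 non-face cards: C(12,1) × C(40,3) = 12 × 9,880 = 118,560.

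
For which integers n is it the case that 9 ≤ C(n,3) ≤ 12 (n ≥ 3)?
5
C(4,3)=4; C(5,3)=10; C(6,3)=20. So valid n = 5.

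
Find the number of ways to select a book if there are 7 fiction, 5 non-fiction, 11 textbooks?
23
By the addition principle: 7 + 5 + 11 = 23.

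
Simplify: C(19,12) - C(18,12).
31,824

Solution: C(19,12) - C(18,12) = C(18,11) = 31,824.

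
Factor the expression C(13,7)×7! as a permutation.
P(13,7)
C(13,7)×7! = [13!/(7!(6)!)]×7! = 13!/(6)! = P(13,7) = 8,648,640.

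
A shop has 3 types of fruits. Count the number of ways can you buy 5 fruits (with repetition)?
Stars and bars: C(5+3-1, 5) = C(7, 5) = 21.

Answer: 21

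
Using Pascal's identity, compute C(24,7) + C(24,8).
1,081,575

Solution: C(24,7) + C(24,8) = C(25,8) = 1,081,575.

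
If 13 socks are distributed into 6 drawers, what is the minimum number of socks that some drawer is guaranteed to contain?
3

Solution: Pigeonhole: ⌈13/6⌉ = 3.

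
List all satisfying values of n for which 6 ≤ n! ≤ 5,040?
3, 4, 5, 6, 7

Explanation: n! is strictly increasing; 3! = 6 and 7! = 5,040, so valid n = 3, 4, 5, 6, 7.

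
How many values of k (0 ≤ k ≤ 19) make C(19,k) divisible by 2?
12
Checking C(19,k) mod 2 for k = 0..19: divisible at k = 4, 5, 6, 7, 8, 9, 10, 11, 12, 13, 14, 15. That's 12 values.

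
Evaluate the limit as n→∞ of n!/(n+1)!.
0

Explanation: n!/(n+1)! = 1/[(n+1)] → 0 as n → ∞.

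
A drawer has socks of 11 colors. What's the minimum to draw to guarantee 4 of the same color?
34

Explanation: Worst case: 3 of each = 33. One more: 34.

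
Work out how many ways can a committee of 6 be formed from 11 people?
462

Solution: C(11,6) = 11! / (6! × (11-6)!)
         = 11! / (6! × 5!)
         = 462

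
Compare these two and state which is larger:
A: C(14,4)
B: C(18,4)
B

Working:
A=C(14,4)=1,001, B=C(18,4)=3,060.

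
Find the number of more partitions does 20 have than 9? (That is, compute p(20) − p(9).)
597

Reasoning: Pentagonal recurrence p(n) = p(n−1) + p(n−2) − p(n−5) − p(n−7) + …: p(20) = p(19) + p(18) − p(15) − p(13) + p(8) + p(5) = 490 + 385 − 176 − 101 + 22 + 7 = 627.
p(9) = p(8) + p(7) − p(4) − p(2) = 22 + 15 − 5 − 2 = 30.
Difference = 627 − 30 = 597.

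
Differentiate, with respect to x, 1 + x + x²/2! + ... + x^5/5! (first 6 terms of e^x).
1 + x + x²/2! + ... + x^4/4!

Solution: Differentiating term by term gives the first 5 terms of e^x.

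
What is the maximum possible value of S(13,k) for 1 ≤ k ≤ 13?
9,321,312

Solution: Row S(13,k) for k = 1..13 (via S(n,k) = k·S(n−1,k) + S(n−1,k−1)): 1, 4,095, 261,625, 2,532,530, 7,508,501, 9,321,312, 5,715,424, 1,899,612, 359,502, 39,325, 2,431, 78, 1. The row is unimodal; maximum at k = 6: 9,321,312.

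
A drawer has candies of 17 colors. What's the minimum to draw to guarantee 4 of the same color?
52

Worst case: 3 of each = 51. One more: 52.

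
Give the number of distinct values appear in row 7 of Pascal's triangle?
4

Reasoning: Row 7 has entries C(7,0)..C(7,7); by symmetry C(7,k)=C(7,7-k), giving 4 distinct values.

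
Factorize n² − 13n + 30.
(n − 3)(n − 10)

Explanation: Seek roots whose sum is 13 and product is 30: (3, 10). So n² − 13n + 30 = (n − 3)(n − 10).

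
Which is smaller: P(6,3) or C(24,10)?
P(6,3)

Solution: P(6,3)=120, C(24,10)=1,961,256.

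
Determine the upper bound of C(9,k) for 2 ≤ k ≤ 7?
C(9,k) is maximised at the centre of the row: C(9,4) = 126.
Final answer: 126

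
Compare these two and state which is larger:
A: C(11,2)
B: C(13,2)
B

Reasoning: A=C(11,2)=55, B=C(13,2)=78.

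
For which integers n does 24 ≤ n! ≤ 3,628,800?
4, 5, 6, 7, 8, 9, 10

Solution: n! is strictly increasing; 4! = 24 and 10! = 3,628,800, so valid n = 4, 5, 6, 7, 8, 9, 10.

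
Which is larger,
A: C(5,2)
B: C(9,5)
B
A=C(5,2)=10, B=C(9,5)=126.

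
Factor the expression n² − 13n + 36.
(n − 4)(n − 9)

Working:
Seek roots whose sum is 13 and product is 36: (4, 9). So n² − 13n + 36 = (n − 4)(n − 9).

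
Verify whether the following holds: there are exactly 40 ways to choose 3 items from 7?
False

C(7,3) = 35 ≠ 40.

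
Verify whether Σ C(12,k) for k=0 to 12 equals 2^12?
True

Reasoning: Binomial theorem: Σ C(12,k) = (1+1)^12 = 2^12 = 4,096; RHS 2^12 = 4,096.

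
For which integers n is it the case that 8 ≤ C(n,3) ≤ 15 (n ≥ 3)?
5

C(4,3)=4; C(5,3)=10; C(6,3)=20. So valid n = 5.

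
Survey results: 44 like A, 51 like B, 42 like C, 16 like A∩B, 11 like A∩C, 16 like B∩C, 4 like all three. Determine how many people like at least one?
|A∪B∪C| = 44+51+42-16-11-16+4 = 98.

Answer: 98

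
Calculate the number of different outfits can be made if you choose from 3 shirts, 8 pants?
By the multiplication principle: 3 × 8 = 24.
Final answer: 24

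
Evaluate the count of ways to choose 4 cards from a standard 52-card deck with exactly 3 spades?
11,154
13 spades and 39 non-spades: C(13,3) × C(39,1) = 286 × 39 = 11,154.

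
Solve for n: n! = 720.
6

Working:
n! is strictly increasing. 4! = 24, 5! = 120, 6! = 720 ✓. So n = 6.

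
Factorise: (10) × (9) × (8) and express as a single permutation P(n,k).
P(10,3) = 10!/(7)!

Working:
Product of 3 consecutive descending integers starting at 10: P(10,3) = 10!/7! = 720.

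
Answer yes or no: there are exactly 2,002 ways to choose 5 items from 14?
Yes

Explanation: C(14,5) = 2,002.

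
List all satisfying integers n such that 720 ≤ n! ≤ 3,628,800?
6, 7, 8, 9, 10

n! is strictly increasing; 6! = 720 and 10! = 3,628,800, so valid n = 6, 7, 8, 9, 10.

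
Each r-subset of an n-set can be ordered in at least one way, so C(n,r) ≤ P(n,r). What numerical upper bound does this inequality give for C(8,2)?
56

Explanation: P(8,2) = 8·7 = 56, so C(8,2) ≤ 56. (The bound is loose by a factor of 2! = 2: C(8,2) = 56/2 = 28.)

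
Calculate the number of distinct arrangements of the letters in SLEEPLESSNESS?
Word has 13 letters (S=5, L=2, E=4, P=1, N=1). Arrangements: 13!/Π(k!) = 1,081,080.
Final answer: 1,081,080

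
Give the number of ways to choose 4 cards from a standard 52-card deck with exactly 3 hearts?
11,154

Solution: 13 hearts and 39 non-hearts: C(13,3) × C(39,1) = 286 × 39 = 11,154.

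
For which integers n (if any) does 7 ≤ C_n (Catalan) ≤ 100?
4, 5

Solution: C_3=5; C_4=14; C_5=42; C_6=132. So valid n = 4, 5.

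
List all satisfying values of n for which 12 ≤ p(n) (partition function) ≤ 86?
7, 8, 9, 10, 11, 12

Working:
Tabulating p(n) via p(n) = p(n−1) + p(n−2) − p(n−5) − p(n−7) + …: p(6)=11; p(7)=15; p(8)=22; p(9)=30; p(10)=42; p(11)=56; p(12)=77; p(13)=101. So valid n = 7, 8, 9, 10, 11, 12.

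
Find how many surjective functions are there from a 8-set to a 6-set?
191,520

Onto functions = 6! × S(8,6)
First compute S(8,6) via recurrence:
Using the Stirling recurrence: S(n,k) = k·S(n-1,k) + S(n-1,k-1)
S(8,6) = 6·S(7,6) + S(7,5)
         = 6·21 + 140
         = 126 + 140
         = 266
Then: 720 × 266 = 191,520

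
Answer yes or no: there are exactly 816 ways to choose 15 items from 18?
C(18,15) = 816.
Final answer: Yes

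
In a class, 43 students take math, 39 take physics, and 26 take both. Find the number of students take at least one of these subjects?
|A∪B| = |A|+|B|-|A∩B| = 43+39-26 = 56.
Final answer: 56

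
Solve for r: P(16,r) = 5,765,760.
6

P(16,r) = 16·15·…·(16−r+1), a product of r factors. Multiplying down from 16: 16 = 16; 16·15 = 240; 16·15·14 = 3,360; 16·15·14·13 = 43,680; 16·15·14·13·12 = 524,160; 16·15·14·13·12·11 = 5,765,760 ✓ (6 factors). So r = 6.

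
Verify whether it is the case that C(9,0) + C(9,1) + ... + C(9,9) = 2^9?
True

Solution: Binomial theorem with x = y = 1: Σ C(9,i) = (1+1)^9 = 2^9 = 512. The statement holds.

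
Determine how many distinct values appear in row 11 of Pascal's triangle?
6

Solution: Row 11 has entries C(11,0)..C(11,11); by symmetry C(11,k)=C(11,11-k), giving 6 distinct values.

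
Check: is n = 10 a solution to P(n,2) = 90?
Yes
P(10,2) = 10·9 = 90, which equals 90.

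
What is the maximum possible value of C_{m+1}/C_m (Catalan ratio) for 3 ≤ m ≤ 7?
C_{m+1}/C_m = 2(2m+1)/(m+2), which increases with m. Maximum at m = 7: 2·15/9 = 10/3.

Answer: 10/3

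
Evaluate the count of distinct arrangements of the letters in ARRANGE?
1,260

Explanation: Word has 7 letters (A=2, R=2, N=1, G=1, E=1). Arrangements: 7!/Π(k!) = 1,260.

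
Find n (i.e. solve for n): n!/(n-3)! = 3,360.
n!/(n-3)! = n×(n-1)×(n-2), a product of 3 consecutive integers ≈ (n−1)^3. 3,360^(1/3) + 1 ≈ 16.0; check n = 16: 16×15×14 = 3,360 ✓. So n = 16.
Final answer: 16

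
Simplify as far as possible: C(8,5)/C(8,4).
4/5

C(n,k+1)/C(n,k) = (n−k)/(k+1). Here (8−4)/(4+1) = 4/5 = 4/5.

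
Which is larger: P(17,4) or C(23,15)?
P(17,4)=57,120, C(23,15)=490,314.
Final answer: C(23,15)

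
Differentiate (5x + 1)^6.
30(5x + 1)^5

Reasoning: Chain rule: 6(5x+1)^{5} × 5 = 30(5x+1)^{5}.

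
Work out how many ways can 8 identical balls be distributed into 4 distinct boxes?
165

C(8+4-1, 4-1) = C(11, 3) = 165.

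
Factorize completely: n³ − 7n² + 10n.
n³ − 7n² + 10n = n(n² − 7n + 10) = n(n − 2)(n − 5).

Answer: n(n − 2)(n − 5)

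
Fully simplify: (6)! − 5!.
(6)! − 5! = (6)·5! − 5! = (6−1)·5! = 5·5! = 600.
Final answer: 600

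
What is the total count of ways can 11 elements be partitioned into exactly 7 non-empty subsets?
63,987

This equals S(11,7), the Stirling number of the 2nd kind.
Using the Stirling recurrence: S(n,k) = k·S(n-1,k) + S(n-1,k-1)
S(11,7) = 7·S(10,7) + S(10,6)
         = 7·5880 + 22827
         = 41160 + 22827
         = 63,987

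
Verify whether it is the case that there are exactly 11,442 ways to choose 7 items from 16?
False

Working:
C(16,7) = 11,440 ≠ 11442.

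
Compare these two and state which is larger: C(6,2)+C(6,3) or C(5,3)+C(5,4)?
First=35, Second=15.
Final answer: C(6,2)+C(6,3)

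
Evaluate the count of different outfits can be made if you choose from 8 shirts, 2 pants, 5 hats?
80

Working:
By the multiplication principle: 8 × 2 × 5 = 80.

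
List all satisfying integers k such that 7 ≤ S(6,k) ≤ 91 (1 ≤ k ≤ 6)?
2, 3, 4, 5

Explanation: S(6,1)=1; S(6,2)=31; S(6,3)=90; S(6,4)=65; S(6,5)=15; S(6,6)=1. So valid k = 2, 3, 4, 5.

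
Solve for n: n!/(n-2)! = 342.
19

Explanation: n!/(n-2)! = n×(n-1), a product of 2 consecutive integers ≈ (n−0.5)^2. 342^(1/2) + 0.5 ≈ 19.0; check n = 19: 19×18 = 342 ✓. So n = 19.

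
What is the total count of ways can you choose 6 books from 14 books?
C(14,6) = 14! / (6! × (14-6)!)
         = 14! / (6! × 8!)
         = 3,003

Answer: 3,003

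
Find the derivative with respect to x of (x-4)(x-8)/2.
(2x - 12)/2

d/dx[(x-4)(x-8)] = (x-8) + (x-4) = 2x - 12. Dividing by 2 gives (2x - 12)/2.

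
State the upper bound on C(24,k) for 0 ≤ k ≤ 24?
2,704,156
Maximum at k = 12: C(24,12) = 2,704,156.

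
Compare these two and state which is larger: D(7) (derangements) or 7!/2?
7!/2

Working:
D(7) = (7-1)·[D(6) + D(5)] = 6·[265 + 44] = 1,854; 7!/2 = 5,040/2 = 2,520.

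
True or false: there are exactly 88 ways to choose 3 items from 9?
False

Working:
C(9,3) = 84 ≠ 88.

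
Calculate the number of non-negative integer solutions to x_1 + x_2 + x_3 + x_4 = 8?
C(8+4-1, 4-1) = 165.
Final answer: 165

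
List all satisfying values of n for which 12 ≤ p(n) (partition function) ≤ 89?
7, 8, 9, 10, 11, 12

Tabulating p(n) via p(n) = p(n−1) + p(n−2) − p(n−5) − p(n−7) + …: p(6)=11; p(7)=15; p(8)=22; p(9)=30; p(10)=42; p(11)=56; p(12)=77; p(13)=101. So valid n = 7, 8, 9, 10, 11, 12.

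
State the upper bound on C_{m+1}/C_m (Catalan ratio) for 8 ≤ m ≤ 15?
62/17

Solution: C_{m+1}/C_m = 2(2m+1)/(m+2), which increases with m. Maximum at m = 15: 2·31/17 = 62/17.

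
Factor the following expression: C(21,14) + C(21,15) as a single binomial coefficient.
C(22,15)

Explanation: By Pascal's identity: C(21,14) + C(21,15) = C(22,15) = 170,544.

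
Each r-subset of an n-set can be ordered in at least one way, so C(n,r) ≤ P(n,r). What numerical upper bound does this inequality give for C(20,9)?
60,949,324,800

Solution: P(20,9) = 20·19·18·17·16·15·14·13·12 = 60,949,324,800, so C(20,9) ≤ 60,949,324,800. (The bound is loose by a factor of 9! = 362,880: C(20,9) = 60,949,324,800/362,880 = 167,960.)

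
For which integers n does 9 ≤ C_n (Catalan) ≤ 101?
4, 5

Working:
C_3=5; C_4=14; C_5=42; C_6=132. So valid n = 4, 5.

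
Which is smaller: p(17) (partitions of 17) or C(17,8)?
p(17)

Explanation: Pentagonal recurrence p(n) = p(n−1) + p(n−2) − p(n−5) − p(n−7) + …: p(17) = p(16) + p(15) − p(12) − p(10) + p(5) + p(2) = 231 + 176 − 77 − 42 + 7 + 2 = 297; C(17,8) = 24,310.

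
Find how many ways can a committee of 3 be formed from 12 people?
220

Solution: C(12,3) = 12! / (3! × (12-3)!)
         = 12! / (3! × 9!)
         = 220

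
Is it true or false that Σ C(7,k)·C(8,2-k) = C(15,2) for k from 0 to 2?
True

Explanation: Vandermonde's identity gives C(15,2) = 105; RHS C(15,2) = 105.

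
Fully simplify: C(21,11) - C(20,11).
184,756

Reasoning: C(21,11) - C(20,11) = C(20,10) = 184,756.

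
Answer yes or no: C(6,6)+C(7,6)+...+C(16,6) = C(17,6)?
No

Solution: Hockey stick identity gives Σ = C(17,7) = 19,448; RHS C(17,6) = 12,376.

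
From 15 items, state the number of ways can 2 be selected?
C(15,2) = 15! / (2! × (15-2)!)
         = 15! / (2! × 13!)
         = 105
Final answer: 105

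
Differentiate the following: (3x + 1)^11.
33(3x + 1)^10

Chain rule: 11(3x+1)^{10} × 3 = 33(3x+1)^{10}.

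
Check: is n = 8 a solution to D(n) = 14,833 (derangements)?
Yes

Solution: D(8) = (8-1)·[D(7) + D(6)] = 7·[1,854 + 265] = 14,833, which equals 14,833.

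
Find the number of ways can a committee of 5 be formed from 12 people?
792

Reasoning: C(12,5) = 12! / (5! × (12-5)!)
         = 12! / (5! × 7!)
         = 792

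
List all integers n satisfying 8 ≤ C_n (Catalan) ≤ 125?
4, 5

Reasoning: C_3=5; C_4=14; C_5=42; C_6=132. So valid n = 4, 5.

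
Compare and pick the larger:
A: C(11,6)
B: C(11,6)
Equal

A=C(11,6)=462, B=C(11,6)=462.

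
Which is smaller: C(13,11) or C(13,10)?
C(13,11)=78, C(13,10)=286.

Answer: C(13,11)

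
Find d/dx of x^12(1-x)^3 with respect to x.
12x^11(1-x)^3 - 3x^12(1-x)^2

Reasoning: Product rule: 12x^{11}(1-x)^{3} + x^12·(-3)(1-x)^{2}.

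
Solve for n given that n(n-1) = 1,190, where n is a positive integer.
35
n² − n − 1,190 = 0, so n = (1 ± √(1 + 4·1,190))/2 = (1 ± √4,761)/2 = (1 ± 69)/2, i.e. n = 35 or n = -34. Taking the positive root, n = 35 (check: 35×34 = 1,190).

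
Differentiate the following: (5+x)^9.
Using the power rule: d/dx (5+x)^9 = 9(5+x)^{8}.
Final answer: 9(5+x)^8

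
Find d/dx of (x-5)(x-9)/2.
d/dx[(x-5)(x-9)] = (x-9) + (x-5) = 2x - 14. Dividing by 2 gives (2x - 14)/2.

Answer: (2x - 14)/2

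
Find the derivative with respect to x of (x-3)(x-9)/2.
(2x - 12)/2

d/dx[(x-3)(x-9)] = (x-9) + (x-3) = 2x - 12. Dividing by 2 gives (2x - 12)/2.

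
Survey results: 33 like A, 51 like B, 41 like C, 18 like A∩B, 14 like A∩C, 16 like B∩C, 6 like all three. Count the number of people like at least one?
|A∪B∪C| = 33+51+41-18-14-16+6 = 83.
Final answer: 83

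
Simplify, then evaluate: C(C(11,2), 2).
1,485

C(11,2) = 55, then C(55, 2) = 1,485.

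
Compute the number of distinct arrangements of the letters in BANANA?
60

Reasoning: Word has 6 letters (B=1, A=3, N=2). Arrangements: 6!/Π(k!) = 60.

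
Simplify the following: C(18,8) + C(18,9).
92,378
By Pascal's identity: C(19,9) = 92,378.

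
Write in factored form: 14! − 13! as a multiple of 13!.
14! − 13! = 14·13! − 13! = (14 − 1)·13! = 13 × 13! = 80,951,270,400.
Final answer: 13 × 13! = 80,951,270,400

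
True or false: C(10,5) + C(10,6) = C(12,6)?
False

Pascal's identity gives C(11,6) = 462, whereas C(12,6) = 924.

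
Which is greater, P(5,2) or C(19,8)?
C(19,8)

Working:
P(5,2)=20, C(19,8)=75,582.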